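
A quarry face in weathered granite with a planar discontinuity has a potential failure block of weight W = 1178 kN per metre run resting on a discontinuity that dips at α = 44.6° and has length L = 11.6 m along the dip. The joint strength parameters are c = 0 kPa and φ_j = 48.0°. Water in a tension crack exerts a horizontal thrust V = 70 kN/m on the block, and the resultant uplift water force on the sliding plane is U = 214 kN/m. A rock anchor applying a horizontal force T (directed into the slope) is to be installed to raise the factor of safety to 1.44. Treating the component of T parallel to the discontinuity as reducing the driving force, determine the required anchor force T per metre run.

T = 345 kN/m

Resolving forces along and normal to the sliding plane, with the horizontal anchor force T adding T·sinα to the effective normal force and T·cosα acting up the plane against the driving force:
FS = [cL + (W cosα − U − V sinα + T sinα) tanφ_j] / [W sinα + V cosα − T cosα]
Without the anchor: N' = 575.6 kN/m, driving T_d = 877.0 kN/m, resisting R = 0·11.6 + 575.6·tan48.0° = 639.3 kN/m, FS = 0.73.
Setting FS = 1.44 and solving for T:
1.44·(877.0 − T cos44.6°) = 639.3 + T sin44.6°·tan48.0°
T·(sin44.6°·tan48.0° + 1.44·cos44.6°) = 1.44·877.0 − 639.3
T·(0.7022·1.1106 + 1.44·0.7120) = 1262.8 − 639.3 = 623.6
T·1.8051 = 623.6
T = 345.4 kN/m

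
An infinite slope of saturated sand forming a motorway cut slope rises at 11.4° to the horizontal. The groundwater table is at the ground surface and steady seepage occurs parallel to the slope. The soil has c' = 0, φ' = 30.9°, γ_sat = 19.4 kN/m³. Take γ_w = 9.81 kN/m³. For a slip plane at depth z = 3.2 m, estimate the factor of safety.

FS = 1.47

With seepage parallel to the slope and the water table at the surface, the effective normal stress on the slip plane uses the buoyant unit weight γ' = γ_sat − γ_w while the driving shear stress uses γ_sat:
FS = [c' + γ' z cos²β tanφ'] / [γ_sat z sinβ cosβ]
(For c' = 0 this reduces to FS = (γ'/γ_sat)·tanφ'/tanβ.)
γ' = 19.4 − 9.81 = 9.59 kN/m³
Numerator = 0.0 + 9.59·3.2·cos²11.4°·tan30.9° = 0.0 + 9.59·3.2·0.9609·0.5985 = 17.649 kPa
Denominator = 19.4·3.2·sin11.4°·cos11.4° = 19.4·3.2·0.1977·0.9803 = 12.028 kPa
FS = 17.649 / 12.028 = 1.467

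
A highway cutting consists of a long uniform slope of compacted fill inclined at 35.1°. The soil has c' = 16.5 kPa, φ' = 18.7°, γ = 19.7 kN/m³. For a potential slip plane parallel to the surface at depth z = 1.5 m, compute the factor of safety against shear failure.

FS = 1.67

For an infinite slope with a slip plane parallel to the surface (no pore pressure): FS = [c' + γz cos²β tanφ'] / [γz sinβ cosβ].
γz = 19.7·1.5 = 29.55 kN/m²
Numerator = 16.5 + 29.55·cos²35.1°·tan18.7° = 16.5 + 29.55·0.6694·0.3385 = 23.195 kPa
Denominator = 29.55·sin35.1°·cos35.1° = 29.55·0.5750·0.8181 = 13.902 kPa
FS = 23.195 / 13.902 = 1.669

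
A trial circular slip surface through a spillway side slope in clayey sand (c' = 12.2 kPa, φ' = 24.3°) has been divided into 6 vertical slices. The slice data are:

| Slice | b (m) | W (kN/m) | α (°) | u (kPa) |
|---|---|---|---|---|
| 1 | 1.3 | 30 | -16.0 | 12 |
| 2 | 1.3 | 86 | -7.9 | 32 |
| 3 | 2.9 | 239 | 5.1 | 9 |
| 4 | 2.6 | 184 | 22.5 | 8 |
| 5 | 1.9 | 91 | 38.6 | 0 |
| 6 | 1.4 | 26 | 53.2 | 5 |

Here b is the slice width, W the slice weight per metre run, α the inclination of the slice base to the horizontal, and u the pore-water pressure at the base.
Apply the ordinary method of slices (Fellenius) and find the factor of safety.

FS = 2.56

Ordinary method of slices: FS = Σ[c'·Δl_i + (W_i cosα_i − u_i·Δl_i)·tanφ'] / Σ W_i sinα_i, with Δl_i = b_i / cosα_i.
Slice 1: Δl = 1.3/cos(-16.0°) = 1.352 m; N'_1 = 30·cos(-16.0°) − 12·1.352 = 12.6; c'Δl = 16.50; W sinα = -8.3
Slice 2: Δl = 1.3/cos(-7.9°) = 1.312 m; N'_2 = 86·cos(-7.9°) − 32·1.312 = 43.2; c'Δl = 16.01; W sinα = -11.8
Slice 3: Δl = 2.9/cos5.1° = 2.912 m; N'_3 = 239·cos5.1° − 9·2.912 = 211.9; c'Δl = 35.52; W sinα = 21.2
Slice 4: Δl = 2.6/cos22.5° = 2.814 m; N'_4 = 184·cos22.5° − 8·2.814 = 147.5; c'Δl = 34.33; W sinα = 70.4
Slice 5: Δl = 1.9/cos38.6° = 2.431 m; N'_5 = 91·cos38.6° − 0·2.431 = 71.1; c'Δl = 29.66; W sinα = 56.8
Slice 6: Δl = 1.4/cos53.2° = 2.337 m; N'_6 = 26·cos53.2° − 5·2.337 = 3.9; c'Δl = 28.51; W sinα = 20.8
Σc'Δl = 160.5 kN/m; ΣN' = 490.1 kN/m; ΣW sinα = 149.2 kN/m
Resisting = 160.5 + 490.1·tan24.3° = 160.5 + 221.3 = 381.8 kN/m
FS = 381.8 / 149.2 = 2.560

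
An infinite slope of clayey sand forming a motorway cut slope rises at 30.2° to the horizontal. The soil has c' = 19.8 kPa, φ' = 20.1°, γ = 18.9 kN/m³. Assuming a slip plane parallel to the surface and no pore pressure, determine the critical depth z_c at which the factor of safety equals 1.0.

Setting FS = 1.00 in FS = [c' + γz cos²β tanφ'] / [γz sinβ cosβ] and solving for z:
z = c' / [γ cosβ (FS·sinβ − cosβ·tanφ')]
  = 19.8 / [18.9·cos30.2°·(1.00·sin30.2° − cos30.2°·tan20.1°)]
  = 19.8 / [18.9·0.8643·(1.00·0.5030 − 0.8643·0.3659)]
  = 19.8 / 3.0504 = 6.491 m

z_c = 6.49 m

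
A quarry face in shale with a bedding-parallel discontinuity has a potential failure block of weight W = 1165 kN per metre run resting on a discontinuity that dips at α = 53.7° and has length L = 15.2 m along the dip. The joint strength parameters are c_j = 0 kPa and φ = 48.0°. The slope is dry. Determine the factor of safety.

FS = 0.82

Resolving the block weight along and normal to the plane and applying the Mohr–Coulomb strength on the joint:
N' = W cosα = 1165·cos53.7° = 689.7 kN/m
Driving force T = W sinα = 1165·sin53.7° = 938.9 kN/m
Resisting force R = c_j·L + N'·tanφ = 0·15.2 + 689.7·tan48.0° = 0.0 + 766.0 = 766.0 kN/m
FS = R / T = 766.0 / 938.9 = 0.816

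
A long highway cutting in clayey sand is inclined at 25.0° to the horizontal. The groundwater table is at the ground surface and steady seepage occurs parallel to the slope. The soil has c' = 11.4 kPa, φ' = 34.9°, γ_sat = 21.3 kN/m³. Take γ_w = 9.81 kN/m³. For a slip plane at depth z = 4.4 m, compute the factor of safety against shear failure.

FS = 1.12

With seepage parallel to the slope and the water table at the surface, the effective normal stress on the slip plane uses the buoyant unit weight γ' = γ_sat − γ_w while the driving shear stress uses γ_sat:
FS = [c' + γ' z cos²β tanφ'] / [γ_sat z sinβ cosβ]
γ' = 21.3 − 9.81 = 11.49 kN/m³
Numerator = 11.4 + 11.49·4.4·cos²25.0°·tan34.9° = 11.4 + 11.49·4.4·0.8214·0.6976 = 40.369 kPa
Denominator = 21.3·4.4·sin25.0°·cos25.0° = 21.3·4.4·0.4226·0.9063 = 35.897 kPa
FS = 40.369 / 35.897 = 1.125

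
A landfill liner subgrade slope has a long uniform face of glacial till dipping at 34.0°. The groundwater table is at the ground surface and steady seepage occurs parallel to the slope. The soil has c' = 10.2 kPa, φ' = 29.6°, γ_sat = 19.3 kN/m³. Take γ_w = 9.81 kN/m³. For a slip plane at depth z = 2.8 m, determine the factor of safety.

With seepage parallel to the slope and the water table at the surface, the effective normal stress on the slip plane uses the buoyant unit weight γ' = γ_sat − γ_w while the driving shear stress uses γ_sat:
FS = [c' + γ' z cos²β tanφ'] / [γ_sat z sinβ cosβ]
γ' = 19.3 − 9.81 = 9.49 kN/m³
Numerator = 10.2 + 9.49·2.8·cos²34.0°·tan29.6° = 10.2 + 9.49·2.8·0.6873·0.5681 = 20.575 kPa
Denominator = 19.3·2.8·sin34.0°·cos34.0° = 19.3·2.8·0.5592·0.8290 = 25.053 kPa
FS = 20.575 / 25.053 = 0.821

FS = 0.82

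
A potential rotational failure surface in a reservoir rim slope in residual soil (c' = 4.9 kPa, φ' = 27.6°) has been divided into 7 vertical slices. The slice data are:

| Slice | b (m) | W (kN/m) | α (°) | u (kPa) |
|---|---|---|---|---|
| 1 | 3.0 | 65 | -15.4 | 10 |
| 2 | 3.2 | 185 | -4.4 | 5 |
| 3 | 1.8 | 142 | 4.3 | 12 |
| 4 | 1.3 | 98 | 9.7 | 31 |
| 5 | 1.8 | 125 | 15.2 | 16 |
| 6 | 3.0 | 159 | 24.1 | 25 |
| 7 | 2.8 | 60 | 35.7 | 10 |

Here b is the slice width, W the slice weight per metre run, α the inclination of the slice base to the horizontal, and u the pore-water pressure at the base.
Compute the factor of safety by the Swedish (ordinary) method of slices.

FS = 2.90

Ordinary method of slices: FS = Σ[c'·Δl_i + (W_i cosα_i − u_i·Δl_i)·tanφ'] / Σ W_i sinα_i, with Δl_i = b_i / cosα_i.
Slice 1: Δl = 3.0/cos(-15.4°) = 3.112 m; N'_1 = 65·cos(-15.4°) − 10·3.112 = 31.5; c'Δl = 15.25; W sinα = -17.3
Slice 2: Δl = 3.2/cos(-4.4°) = 3.209 m; N'_2 = 185·cos(-4.4°) − 5·3.209 = 168.4; c'Δl = 15.73; W sinα = -14.2
Slice 3: Δl = 1.8/cos4.3° = 1.805 m; N'_3 = 142·cos4.3° − 12·1.805 = 119.9; c'Δl = 8.84; W sinα = 10.6
Slice 4: Δl = 1.3/cos9.7° = 1.319 m; N'_4 = 98·cos9.7° − 31·1.319 = 55.7; c'Δl = 6.46; W sinα = 16.5
Slice 5: Δl = 1.8/cos15.2° = 1.865 m; N'_5 = 125·cos15.2° − 16·1.865 = 90.8; c'Δl = 9.14; W sinα = 32.8
Slice 6: Δl = 3.0/cos24.1° = 3.286 m; N'_6 = 159·cos24.1° − 25·3.286 = 63.0; c'Δl = 16.10; W sinα = 64.9
Slice 7: Δl = 2.8/cos35.7° = 3.448 m; N'_7 = 60·cos35.7° − 10·3.448 = 14.2; c'Δl = 16.89; W sinα = 35.0
Σc'Δl = 88.4 kN/m; ΣN' = 543.6 kN/m; ΣW sinα = 128.4 kN/m
Resisting = 88.4 + 543.6·tan27.6° = 88.4 + 284.2 = 372.6 kN/m
FS = 372.6 / 128.4 = 2.902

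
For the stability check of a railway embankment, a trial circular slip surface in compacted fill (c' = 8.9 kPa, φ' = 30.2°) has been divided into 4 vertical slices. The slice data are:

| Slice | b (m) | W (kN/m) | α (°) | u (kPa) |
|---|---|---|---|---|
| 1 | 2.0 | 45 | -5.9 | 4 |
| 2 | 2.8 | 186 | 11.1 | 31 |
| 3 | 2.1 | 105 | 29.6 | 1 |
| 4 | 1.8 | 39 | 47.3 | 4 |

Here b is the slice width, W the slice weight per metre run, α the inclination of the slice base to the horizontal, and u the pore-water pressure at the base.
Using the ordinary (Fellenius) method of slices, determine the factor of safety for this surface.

Ordinary method of slices: FS = Σ[c'·Δl_i + (W_i cosα_i − u_i·Δl_i)·tanφ'] / Σ W_i sinα_i, with Δl_i = b_i / cosα_i.
Slice 1: Δl = 2.0/cos(-5.9°) = 2.011 m; N'_1 = 45·cos(-5.9°) − 4·2.011 = 36.7; c'Δl = 17.89; W sinα = -4.6
Slice 2: Δl = 2.8/cos11.1° = 2.853 m; N'_2 = 186·cos11.1° − 31·2.853 = 94.1; c'Δl = 25.40; W sinα = 35.8
Slice 3: Δl = 2.1/cos29.6° = 2.415 m; N'_3 = 105·cos29.6° − 1·2.415 = 88.9; c'Δl = 21.50; W sinα = 51.9
Slice 4: Δl = 1.8/cos47.3° = 2.654 m; N'_4 = 39·cos47.3° − 4·2.654 = 15.8; c'Δl = 23.62; W sinα = 28.7
Σc'Δl = 88.4 kN/m; ΣN' = 235.5 kN/m; ΣW sinα = 111.7 kN/m
Resisting = 88.4 + 235.5·tan30.2° = 88.4 + 137.1 = 225.5 kN/m
FS = 225.5 / 111.7 = 2.018

FS = 2.02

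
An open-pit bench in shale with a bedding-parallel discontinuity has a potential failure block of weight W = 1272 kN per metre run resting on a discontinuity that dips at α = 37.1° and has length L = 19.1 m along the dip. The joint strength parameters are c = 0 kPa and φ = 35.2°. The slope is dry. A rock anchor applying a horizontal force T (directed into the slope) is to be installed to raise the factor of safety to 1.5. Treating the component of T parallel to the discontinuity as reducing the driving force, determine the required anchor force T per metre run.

T = 268 kN/m

Resolving forces along and normal to the sliding plane, with the horizontal anchor force T adding T·sinα to the effective normal force and T·cosα acting up the plane against the driving force:
FS = [cL + (W cosα + T sinα) tanφ] / [W sinα − T cosα]
Without the anchor: N' = 1014.5 kN/m, driving T_d = 767.3 kN/m, resisting R = 0·19.1 + 1014.5·tan35.2° = 715.7 kN/m, FS = 0.93.
Setting FS = 1.5 and solving for T:
1.5·(767.3 − T cos37.1°) = 715.7 + T sin37.1°·tan35.2°
T·(sin37.1°·tan35.2° + 1.5·cos37.1°) = 1.5·767.3 − 715.7
T·(0.6032·0.7054 + 1.5·0.7976) = 1150.9 − 715.7 = 435.3
T·1.6219 = 435.3
T = 268.4 kN/m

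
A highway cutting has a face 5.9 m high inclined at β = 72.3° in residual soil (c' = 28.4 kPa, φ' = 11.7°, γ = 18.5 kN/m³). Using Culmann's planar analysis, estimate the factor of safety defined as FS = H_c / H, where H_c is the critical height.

H_c = (4c'/γ) · sinβ cosφ' / [1 − cos(β − φ')]
    = (4·28.4/18.5) · sin72.3°·cos11.7° / [1 − cos60.6°]
    = 6.141 · 0.9329 / 0.5091 = 11.25 m
FS = H_c / H = 11.25 / 5.9 = 1.907

FS = 1.91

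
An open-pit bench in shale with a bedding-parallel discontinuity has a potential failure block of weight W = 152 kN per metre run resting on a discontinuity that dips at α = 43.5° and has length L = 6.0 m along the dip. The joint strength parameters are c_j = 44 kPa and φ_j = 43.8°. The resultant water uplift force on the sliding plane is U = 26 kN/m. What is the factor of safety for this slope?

Resolving the block weight along and normal to the plane and applying the Mohr–Coulomb strength on the joint:
N' = W cosα − U = 152·cos43.5° − 26 = 84.3 kN/m
Driving force T = W sinα = 152·sin43.5° = 104.6 kN/m
Resisting force R = c_j·L + N'·tanφ_j = 44·6.0 + 84.3·tan43.8° = 264.0 + 80.8 = 344.8 kN/m
FS = R / T = 344.8 / 104.6 = 3.295

FS = 3.30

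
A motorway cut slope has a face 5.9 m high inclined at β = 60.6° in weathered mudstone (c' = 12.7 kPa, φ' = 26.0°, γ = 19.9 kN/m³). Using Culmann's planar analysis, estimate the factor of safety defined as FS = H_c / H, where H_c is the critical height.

H_c = (4c'/γ) · sinβ cosφ' / [1 − cos(β − φ')]
    = (4·12.7/19.9) · sin60.6°·cos26.0° / [1 − cos34.6°]
    = 2.553 · 0.7830 / 0.1769 = 11.30 m
FS = H_c / H = 11.30 / 5.9 = 1.916

FS = 1.92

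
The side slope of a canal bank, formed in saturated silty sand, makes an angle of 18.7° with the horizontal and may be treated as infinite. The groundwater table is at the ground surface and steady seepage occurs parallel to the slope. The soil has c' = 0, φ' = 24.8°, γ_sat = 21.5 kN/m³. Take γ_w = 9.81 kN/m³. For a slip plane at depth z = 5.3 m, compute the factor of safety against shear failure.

With seepage parallel to the slope and the water table at the surface, the effective normal stress on the slip plane uses the buoyant unit weight γ' = γ_sat − γ_w while the driving shear stress uses γ_sat:
FS = [c' + γ' z cos²β tanφ'] / [γ_sat z sinβ cosβ]
(For c' = 0 this reduces to FS = (γ'/γ_sat)·tanφ'/tanβ.)
γ' = 21.5 − 9.81 = 11.69 kN/m³
Numerator = 0.0 + 11.69·5.3·cos²18.7°·tan24.8° = 0.0 + 11.69·5.3·0.8972·0.4621 = 25.685 kPa
Denominator = 21.5·5.3·sin18.7°·cos18.7° = 21.5·5.3·0.3206·0.9472 = 34.605 kPa
FS = 25.685 / 34.605 = 0.742

FS = 0.74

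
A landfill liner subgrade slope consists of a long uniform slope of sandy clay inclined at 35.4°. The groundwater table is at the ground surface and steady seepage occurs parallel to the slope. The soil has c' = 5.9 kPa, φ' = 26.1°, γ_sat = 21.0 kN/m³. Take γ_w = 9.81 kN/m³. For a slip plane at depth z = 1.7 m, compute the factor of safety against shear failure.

With seepage parallel to the slope and the water table at the surface, the effective normal stress on the slip plane uses the buoyant unit weight γ' = γ_sat − γ_w while the driving shear stress uses γ_sat:
FS = [c' + γ' z cos²β tanφ'] / [γ_sat z sinβ cosβ]
γ' = 21.0 − 9.81 = 11.19 kN/m³
Numerator = 5.9 + 11.19·1.7·cos²35.4°·tan26.1° = 5.9 + 11.19·1.7·0.6644·0.4899 = 12.092 kPa
Denominator = 21.0·1.7·sin35.4°·cos35.4° = 21.0·1.7·0.5793·0.8151 = 16.857 kPa
FS = 12.092 / 16.857 = 0.717

FS = 0.72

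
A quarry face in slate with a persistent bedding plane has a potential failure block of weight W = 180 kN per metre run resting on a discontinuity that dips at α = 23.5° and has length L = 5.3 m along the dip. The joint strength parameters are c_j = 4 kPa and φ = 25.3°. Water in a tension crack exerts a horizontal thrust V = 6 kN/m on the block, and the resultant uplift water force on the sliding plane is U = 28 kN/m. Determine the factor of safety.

FS = 1.10

Resolving the block weight along and normal to the plane and applying the Mohr–Coulomb strength on the joint:
N' = W cosα − U − V sinα = 180·cos23.5° − 28 − 6·sin23.5° = 134.7 kN/m
Driving force T = W sinα + V cosα = 180·sin23.5° + 6·cos23.5° = 77.3 kN/m
Resisting force R = c_j·L + N'·tanφ = 4·5.3 + 134.7·tan25.3° = 21.2 + 63.7 = 84.9 kN/m
FS = R / T = 84.9 / 77.3 = 1.098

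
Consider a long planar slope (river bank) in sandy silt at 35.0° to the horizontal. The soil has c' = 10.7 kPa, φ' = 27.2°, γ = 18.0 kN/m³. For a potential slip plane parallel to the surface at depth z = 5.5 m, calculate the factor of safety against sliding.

FS = 0.96

For an infinite slope with a slip plane parallel to the surface (no pore pressure): FS = [c' + γz cos²β tanφ'] / [γz sinβ cosβ].
γz = 18.0·5.5 = 99.00 kN/m²
Numerator = 10.7 + 99.00·cos²35.0°·tan27.2° = 10.7 + 99.00·0.6710·0.5139 = 44.840 kPa
Denominator = 99.00·sin35.0°·cos35.0° = 99.00·0.5736·0.8192 = 46.515 kPa
FS = 44.840 / 46.515 = 0.964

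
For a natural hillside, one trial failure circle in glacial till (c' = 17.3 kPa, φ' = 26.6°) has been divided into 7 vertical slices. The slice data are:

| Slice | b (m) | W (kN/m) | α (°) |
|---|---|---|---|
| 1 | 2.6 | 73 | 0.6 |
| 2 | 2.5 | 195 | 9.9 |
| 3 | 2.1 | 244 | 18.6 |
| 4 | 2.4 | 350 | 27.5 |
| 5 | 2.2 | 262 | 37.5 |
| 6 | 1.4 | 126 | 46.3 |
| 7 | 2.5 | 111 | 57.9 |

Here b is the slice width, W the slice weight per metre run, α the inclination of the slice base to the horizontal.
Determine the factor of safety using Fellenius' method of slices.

FS = 1.49

Ordinary method of slices: FS = Σ[c'·Δl_i + (W_i cosα_i)·tanφ'] / Σ W_i sinα_i, with Δl_i = b_i / cosα_i.
Slice 1: Δl = 2.6/cos0.6° = 2.600 m; N'_1 = 73·cos0.6° = 73.0; c'Δl = 44.98; W sinα = 0.8
Slice 2: Δl = 2.5/cos9.9° = 2.538 m; N'_2 = 195·cos9.9° = 192.1; c'Δl = 43.90; W sinα = 33.5
Slice 3: Δl = 2.1/cos18.6° = 2.216 m; N'_3 = 244·cos18.6° = 231.3; c'Δl = 38.33; W sinα = 77.8
Slice 4: Δl = 2.4/cos27.5° = 2.706 m; N'_4 = 350·cos27.5° = 310.5; c'Δl = 46.81; W sinα = 161.6
Slice 5: Δl = 2.2/cos37.5° = 2.773 m; N'_5 = 262·cos37.5° = 207.9; c'Δl = 47.97; W sinα = 159.5
Slice 6: Δl = 1.4/cos46.3° = 2.026 m; N'_6 = 126·cos46.3° = 87.1; c'Δl = 35.06; W sinα = 91.1
Slice 7: Δl = 2.5/cos57.9° = 4.705 m; N'_7 = 111·cos57.9° = 59.0; c'Δl = 81.39; W sinα = 94.0
Σc'Δl = 338.4 kN/m; ΣN' = 1160.7 kN/m; ΣW sinα = 618.3 kN/m
Resisting = 338.4 + 1160.7·tan26.6° = 338.4 + 581.2 = 919.7 kN/m
FS = 919.7 / 618.3 = 1.487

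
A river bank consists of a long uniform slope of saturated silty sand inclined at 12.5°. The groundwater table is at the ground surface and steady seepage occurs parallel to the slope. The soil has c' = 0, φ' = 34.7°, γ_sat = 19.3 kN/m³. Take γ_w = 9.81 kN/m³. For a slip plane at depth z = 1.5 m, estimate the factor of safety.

With seepage parallel to the slope and the water table at the surface, the effective normal stress on the slip plane uses the buoyant unit weight γ' = γ_sat − γ_w while the driving shear stress uses γ_sat:
FS = [c' + γ' z cos²β tanφ'] / [γ_sat z sinβ cosβ]
(For c' = 0 this reduces to FS = (γ'/γ_sat)·tanφ'/tanβ.)
γ' = 19.3 − 9.81 = 9.49 kN/m³
Numerator = 0.0 + 9.49·1.5·cos²12.5°·tan34.7° = 0.0 + 9.49·1.5·0.9532·0.6924 = 9.395 kPa
Denominator = 19.3·1.5·sin12.5°·cos12.5° = 19.3·1.5·0.2164·0.9763 = 6.117 kPa
FS = 9.395 / 6.117 = 1.536

FS = 1.54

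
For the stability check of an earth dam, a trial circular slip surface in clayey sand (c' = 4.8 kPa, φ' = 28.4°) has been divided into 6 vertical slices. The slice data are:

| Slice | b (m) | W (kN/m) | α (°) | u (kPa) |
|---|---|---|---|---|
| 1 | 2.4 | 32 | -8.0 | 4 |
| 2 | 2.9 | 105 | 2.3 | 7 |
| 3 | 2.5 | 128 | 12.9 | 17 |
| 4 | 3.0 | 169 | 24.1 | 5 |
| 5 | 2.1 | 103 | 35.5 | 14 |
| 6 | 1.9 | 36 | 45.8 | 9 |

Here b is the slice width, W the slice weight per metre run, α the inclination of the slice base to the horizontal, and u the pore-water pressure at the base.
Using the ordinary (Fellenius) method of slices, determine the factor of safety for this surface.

Ordinary method of slices: FS = Σ[c'·Δl_i + (W_i cosα_i − u_i·Δl_i)·tanφ'] / Σ W_i sinα_i, with Δl_i = b_i / cosα_i.
Slice 1: Δl = 2.4/cos(-8.0°) = 2.424 m; N'_1 = 32·cos(-8.0°) − 4·2.424 = 22.0; c'Δl = 11.63; W sinα = -4.5
Slice 2: Δl = 2.9/cos2.3° = 2.902 m; N'_2 = 105·cos2.3° − 7·2.902 = 84.6; c'Δl = 13.93; W sinα = 4.2
Slice 3: Δl = 2.5/cos12.9° = 2.565 m; N'_3 = 128·cos12.9° − 17·2.565 = 81.2; c'Δl = 12.31; W sinα = 28.6
Slice 4: Δl = 3.0/cos24.1° = 3.286 m; N'_4 = 169·cos24.1° − 5·3.286 = 137.8; c'Δl = 15.78; W sinα = 69.0
Slice 5: Δl = 2.1/cos35.5° = 2.579 m; N'_5 = 103·cos35.5° − 14·2.579 = 47.7; c'Δl = 12.38; W sinα = 59.8
Slice 6: Δl = 1.9/cos45.8° = 2.725 m; N'_6 = 36·cos45.8° − 9·2.725 = 0.6; c'Δl = 13.08; W sinα = 25.8
Σc'Δl = 79.1 kN/m; ΣN' = 373.9 kN/m; ΣW sinα = 183.0 kN/m
Resisting = 79.1 + 373.9·tan28.4° = 79.1 + 202.2 = 281.3 kN/m
FS = 281.3 / 183.0 = 1.537

FS = 1.54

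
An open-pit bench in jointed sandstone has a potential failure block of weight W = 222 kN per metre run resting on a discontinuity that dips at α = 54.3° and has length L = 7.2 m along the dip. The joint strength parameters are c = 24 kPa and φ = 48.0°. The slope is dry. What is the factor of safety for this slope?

Resolving the block weight along and normal to the plane and applying the Mohr–Coulomb strength on the joint:
N' = W cosα = 222·cos54.3° = 129.5 kN/m
Driving force T = W sinα = 222·sin54.3° = 180.3 kN/m
Resisting force R = c·L + N'·tanφ = 24·7.2 + 129.5·tan48.0° = 172.8 + 143.9 = 316.7 kN/m
FS = R / T = 316.7 / 180.3 = 1.757

FS = 1.76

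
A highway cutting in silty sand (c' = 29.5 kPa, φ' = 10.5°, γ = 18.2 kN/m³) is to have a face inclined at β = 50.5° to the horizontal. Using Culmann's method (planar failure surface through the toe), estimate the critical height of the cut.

H_c = 21.03 m

Culmann's analysis gives the critical failure plane at α_cr = (β + φ')/2 = (50.5 + 10.5)/2 = 30.5°, and the critical height
H_c = (4c'/γ) · sinβ cosφ' / [1 − cos(β − φ')]
    = (4·29.5/18.2) · sin50.5°·cos10.5° / [1 − cos(40.0°)]
    = 6.484 · 0.7716·0.9833 / [1 − 0.7660]
    = 6.484 · 0.7587 / 0.2340
    = 21.03 m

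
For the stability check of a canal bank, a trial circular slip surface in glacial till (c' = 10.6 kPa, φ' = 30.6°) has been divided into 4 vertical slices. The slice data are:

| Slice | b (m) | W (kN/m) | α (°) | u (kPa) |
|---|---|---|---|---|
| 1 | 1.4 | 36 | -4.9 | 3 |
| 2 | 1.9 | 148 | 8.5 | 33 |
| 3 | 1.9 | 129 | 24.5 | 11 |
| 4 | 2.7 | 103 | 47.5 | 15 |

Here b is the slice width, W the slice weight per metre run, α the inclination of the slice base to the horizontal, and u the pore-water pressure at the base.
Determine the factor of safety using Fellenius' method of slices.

Ordinary method of slices: FS = Σ[c'·Δl_i + (W_i cosα_i − u_i·Δl_i)·tanφ'] / Σ W_i sinα_i, with Δl_i = b_i / cosα_i.
Slice 1: Δl = 1.4/cos(-4.9°) = 1.405 m; N'_1 = 36·cos(-4.9°) − 3·1.405 = 31.7; c'Δl = 14.89; W sinα = -3.1
Slice 2: Δl = 1.9/cos8.5° = 1.921 m; N'_2 = 148·cos8.5° − 33·1.921 = 83.0; c'Δl = 20.36; W sinα = 21.9
Slice 3: Δl = 1.9/cos24.5° = 2.088 m; N'_3 = 129·cos24.5° − 11·2.088 = 94.4; c'Δl = 22.13; W sinα = 53.5
Slice 4: Δl = 2.7/cos47.5° = 3.997 m; N'_4 = 103·cos47.5° − 15·3.997 = 9.6; c'Δl = 42.36; W sinα = 75.9
Σc'Δl = 99.8 kN/m; ΣN' = 218.7 kN/m; ΣW sinα = 148.2 kN/m
Resisting = 99.8 + 218.7·tan30.6° = 99.8 + 129.3 = 229.1 kN/m
FS = 229.1 / 148.2 = 1.545

FS = 1.55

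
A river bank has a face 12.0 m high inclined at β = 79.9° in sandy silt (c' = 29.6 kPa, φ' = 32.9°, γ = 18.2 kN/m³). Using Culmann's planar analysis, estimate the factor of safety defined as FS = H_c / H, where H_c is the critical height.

H_c = (4c'/γ) · sinβ cosφ' / [1 − cos(β − φ')]
    = (4·29.6/18.2) · sin79.9°·cos32.9° / [1 − cos47.0°]
    = 6.505 · 0.8266 / 0.3180 = 16.91 m
FS = H_c / H = 16.91 / 12.0 = 1.409

FS = 1.41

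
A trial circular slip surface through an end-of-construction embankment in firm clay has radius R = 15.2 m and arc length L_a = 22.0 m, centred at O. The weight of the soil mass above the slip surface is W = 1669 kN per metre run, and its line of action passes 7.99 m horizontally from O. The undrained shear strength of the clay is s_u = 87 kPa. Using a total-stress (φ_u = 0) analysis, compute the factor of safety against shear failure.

Taking moments about the centre O, the resisting moment is provided by the undrained shear strength acting along the arc:
M_R = s_u·L_a·R = 87·22.00·15.2 = 29092.8 kN·m/m
M_D = W·d = 1669·7.99 = 13335.3 kN·m/m
FS = M_R / M_D = 29092.8 / 13335.3 = 2.182

FS = 2.18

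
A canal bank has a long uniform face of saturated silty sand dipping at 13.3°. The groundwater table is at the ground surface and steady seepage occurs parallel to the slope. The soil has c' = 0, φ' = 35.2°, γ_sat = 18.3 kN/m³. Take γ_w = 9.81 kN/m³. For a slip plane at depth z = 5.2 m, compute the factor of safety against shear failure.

FS = 1.38

With seepage parallel to the slope and the water table at the surface, the effective normal stress on the slip plane uses the buoyant unit weight γ' = γ_sat − γ_w while the driving shear stress uses γ_sat:
FS = [c' + γ' z cos²β tanφ'] / [γ_sat z sinβ cosβ]
(For c' = 0 this reduces to FS = (γ'/γ_sat)·tanφ'/tanβ.)
γ' = 18.3 − 9.81 = 8.49 kN/m³
Numerator = 0.0 + 8.49·5.2·cos²13.3°·tan35.2° = 0.0 + 8.49·5.2·0.9471·0.7054 = 29.495 kPa
Denominator = 18.3·5.2·sin13.3°·cos13.3° = 18.3·5.2·0.2300·0.9732 = 21.304 kPa
FS = 29.495 / 21.304 = 1.384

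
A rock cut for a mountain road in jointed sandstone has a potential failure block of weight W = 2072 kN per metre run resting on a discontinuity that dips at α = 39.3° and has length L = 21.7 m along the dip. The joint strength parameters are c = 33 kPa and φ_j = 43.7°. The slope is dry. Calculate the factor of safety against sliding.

Resolving the block weight along and normal to the plane and applying the Mohr–Coulomb strength on the joint:
N' = W cosα = 2072·cos39.3° = 1603.4 kN/m
Driving force T = W sinα = 2072·sin39.3° = 1312.4 kN/m
Resisting force R = c·L + N'·tanφ_j = 33·21.7 + 1603.4·tan43.7° = 716.1 + 1532.2 = 2248.3 kN/m
FS = R / T = 2248.3 / 1312.4 = 1.713

FS = 1.71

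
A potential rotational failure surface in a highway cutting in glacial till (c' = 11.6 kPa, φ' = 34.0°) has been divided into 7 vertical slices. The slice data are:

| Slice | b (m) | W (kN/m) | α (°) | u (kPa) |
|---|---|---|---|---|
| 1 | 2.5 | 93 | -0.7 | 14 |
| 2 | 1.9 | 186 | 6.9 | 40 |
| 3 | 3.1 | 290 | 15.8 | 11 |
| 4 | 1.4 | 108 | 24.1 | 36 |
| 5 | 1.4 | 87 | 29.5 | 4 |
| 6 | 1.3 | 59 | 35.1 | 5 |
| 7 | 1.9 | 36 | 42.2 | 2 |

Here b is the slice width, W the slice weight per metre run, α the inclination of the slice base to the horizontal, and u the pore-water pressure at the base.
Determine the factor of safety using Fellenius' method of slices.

Ordinary method of slices: FS = Σ[c'·Δl_i + (W_i cosα_i − u_i·Δl_i)·tanφ'] / Σ W_i sinα_i, with Δl_i = b_i / cosα_i.
Slice 1: Δl = 2.5/cos(-0.7°) = 2.500 m; N'_1 = 93·cos(-0.7°) − 14·2.500 = 58.0; c'Δl = 29.00; W sinα = -1.1
Slice 2: Δl = 1.9/cos6.9° = 1.914 m; N'_2 = 186·cos6.9° − 40·1.914 = 108.1; c'Δl = 22.20; W sinα = 22.3
Slice 3: Δl = 3.1/cos15.8° = 3.222 m; N'_3 = 290·cos15.8° − 11·3.222 = 243.6; c'Δl = 37.37; W sinα = 79.0
Slice 4: Δl = 1.4/cos24.1° = 1.534 m; N'_4 = 108·cos24.1° − 36·1.534 = 43.4; c'Δl = 17.79; W sinα = 44.1
Slice 5: Δl = 1.4/cos29.5° = 1.609 m; N'_5 = 87·cos29.5° − 4·1.609 = 69.3; c'Δl = 18.66; W sinα = 42.8
Slice 6: Δl = 1.3/cos35.1° = 1.589 m; N'_6 = 59·cos35.1° − 5·1.589 = 40.3; c'Δl = 18.43; W sinα = 33.9
Slice 7: Δl = 1.9/cos42.2° = 2.565 m; N'_7 = 36·cos42.2° − 2·2.565 = 21.5; c'Δl = 29.75; W sinα = 24.2
Σc'Δl = 173.2 kN/m; ΣN' = 584.2 kN/m; ΣW sinα = 245.2 kN/m
Resisting = 173.2 + 584.2·tan34.0° = 173.2 + 394.1 = 567.3 kN/m
FS = 567.3 / 245.2 = 2.313

FS = 2.31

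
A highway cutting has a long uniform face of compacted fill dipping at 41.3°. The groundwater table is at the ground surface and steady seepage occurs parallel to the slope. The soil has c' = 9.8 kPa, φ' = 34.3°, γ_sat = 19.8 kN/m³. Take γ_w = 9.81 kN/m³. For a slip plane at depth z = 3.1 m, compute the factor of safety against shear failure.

FS = 0.71

With seepage parallel to the slope and the water table at the surface, the effective normal stress on the slip plane uses the buoyant unit weight γ' = γ_sat − γ_w while the driving shear stress uses γ_sat:
FS = [c' + γ' z cos²β tanφ'] / [γ_sat z sinβ cosβ]
γ' = 19.8 − 9.81 = 9.99 kN/m³
Numerator = 9.8 + 9.99·3.1·cos²41.3°·tan34.3° = 9.8 + 9.99·3.1·0.5644·0.6822 = 21.723 kPa
Denominator = 19.8·3.1·sin41.3°·cos41.3° = 19.8·3.1·0.6600·0.7513 = 30.434 kPa
FS = 21.723 / 30.434 = 0.714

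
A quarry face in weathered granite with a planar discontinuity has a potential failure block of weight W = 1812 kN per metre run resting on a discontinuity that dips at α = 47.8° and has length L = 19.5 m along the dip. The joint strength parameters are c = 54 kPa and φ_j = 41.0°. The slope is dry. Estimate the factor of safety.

Resolving the block weight along and normal to the plane and applying the Mohr–Coulomb strength on the joint:
N' = W cosα = 1812·cos47.8° = 1217.2 kN/m
Driving force T = W sinα = 1812·sin47.8° = 1342.3 kN/m
Resisting force R = c·L + N'·tanφ_j = 54·19.5 + 1217.2·tan41.0° = 1053.0 + 1058.1 = 2111.1 kN/m
FS = R / T = 2111.1 / 1342.3 = 1.573

FS = 1.57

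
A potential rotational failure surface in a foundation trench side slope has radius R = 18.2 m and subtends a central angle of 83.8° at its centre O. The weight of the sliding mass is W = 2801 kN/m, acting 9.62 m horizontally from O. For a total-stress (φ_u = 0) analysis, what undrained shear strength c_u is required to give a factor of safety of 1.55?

FS = c_u·L_a·R / (W·d), so c_u = FS·W·d / (L_a·R).
Arc length L_a = R·θ = 18.2·(83.8°·π/180) = 18.2·1.4626 = 26.62 m
c_u = 1.55·2801·9.62 / (26.62·18.2) = 41765.7 / 484.47 = 86.21 kPa

c_u = 86.2 kPa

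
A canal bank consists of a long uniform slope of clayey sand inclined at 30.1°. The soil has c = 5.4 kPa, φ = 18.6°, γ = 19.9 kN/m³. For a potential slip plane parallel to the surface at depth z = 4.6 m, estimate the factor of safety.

For an infinite slope with a slip plane parallel to the surface (no pore pressure): FS = [c + γz cos²β tanφ] / [γz sinβ cosβ].
γz = 19.9·4.6 = 91.54 kN/m²
Numerator = 5.4 + 91.54·cos²30.1°·tan18.6° = 5.4 + 91.54·0.7485·0.3365 = 28.458 kPa
Denominator = 91.54·sin30.1°·cos30.1° = 91.54·0.5015·0.8652 = 39.718 kPa
FS = 28.458 / 39.718 = 0.717

FS = 0.72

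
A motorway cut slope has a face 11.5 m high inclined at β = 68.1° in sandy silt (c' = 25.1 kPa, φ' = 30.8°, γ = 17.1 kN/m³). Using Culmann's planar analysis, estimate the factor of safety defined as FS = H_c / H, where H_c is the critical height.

H_c = (4c'/γ) · sinβ cosφ' / [1 − cos(β − φ')]
    = (4·25.1/17.1) · sin68.1°·cos30.8° / [1 − cos37.3°]
    = 5.871 · 0.7970 / 0.2045 = 22.88 m
FS = H_c / H = 22.88 / 11.5 = 1.989

FS = 1.99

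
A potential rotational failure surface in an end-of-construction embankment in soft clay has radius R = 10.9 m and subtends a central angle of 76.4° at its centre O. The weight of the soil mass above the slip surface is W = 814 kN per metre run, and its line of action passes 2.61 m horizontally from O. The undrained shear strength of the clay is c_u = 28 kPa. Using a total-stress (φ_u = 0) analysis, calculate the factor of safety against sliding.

Taking moments about the centre O, the resisting moment is provided by the undrained shear strength acting along the arc:
Arc length L_a = R·θ = 10.9·(76.4°·π/180) = 10.9·1.3334 = 14.53 m
M_R = c_u·L_a·R = 28·14.53·10.9 = 4435.9 kN·m/m
M_D = W·d = 814·2.61 = 2124.5 kN·m/m
FS = M_R / M_D = 4435.9 / 2124.5 = 2.088

FS = 2.09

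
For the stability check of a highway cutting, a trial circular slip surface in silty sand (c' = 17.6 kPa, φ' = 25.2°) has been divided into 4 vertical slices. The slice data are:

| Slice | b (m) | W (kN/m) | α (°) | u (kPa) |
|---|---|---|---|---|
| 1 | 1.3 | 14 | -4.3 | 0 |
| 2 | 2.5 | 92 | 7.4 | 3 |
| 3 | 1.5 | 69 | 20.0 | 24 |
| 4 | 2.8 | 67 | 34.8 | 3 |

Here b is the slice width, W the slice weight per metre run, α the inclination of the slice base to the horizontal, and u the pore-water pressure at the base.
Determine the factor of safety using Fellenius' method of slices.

Ordinary method of slices: FS = Σ[c'·Δl_i + (W_i cosα_i − u_i·Δl_i)·tanφ'] / Σ W_i sinα_i, with Δl_i = b_i / cosα_i.
Slice 1: Δl = 1.3/cos(-4.3°) = 1.304 m; N'_1 = 14·cos(-4.3°) − 0·1.304 = 14.0; c'Δl = 22.94; W sinα = -1.0
Slice 2: Δl = 2.5/cos7.4° = 2.521 m; N'_2 = 92·cos7.4° − 3·2.521 = 83.7; c'Δl = 44.37; W sinα = 11.8
Slice 3: Δl = 1.5/cos20.0° = 1.596 m; N'_3 = 69·cos20.0° − 24·1.596 = 26.5; c'Δl = 28.09; W sinα = 23.6
Slice 4: Δl = 2.8/cos34.8° = 3.410 m; N'_4 = 67·cos34.8° − 3·3.410 = 44.8; c'Δl = 60.01; W sinα = 38.2
Σc'Δl = 155.4 kN/m; ΣN' = 168.9 kN/m; ΣW sinα = 72.6 kN/m
Resisting = 155.4 + 168.9·tan25.2° = 155.4 + 79.5 = 234.9 kN/m
FS = 234.9 / 72.6 = 3.234

FS = 3.23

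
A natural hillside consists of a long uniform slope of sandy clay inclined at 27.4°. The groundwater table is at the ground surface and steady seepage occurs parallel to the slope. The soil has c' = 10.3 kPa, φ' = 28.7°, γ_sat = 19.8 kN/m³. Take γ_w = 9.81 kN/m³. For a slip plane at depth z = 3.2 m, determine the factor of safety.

With seepage parallel to the slope and the water table at the surface, the effective normal stress on the slip plane uses the buoyant unit weight γ' = γ_sat − γ_w while the driving shear stress uses γ_sat:
FS = [c' + γ' z cos²β tanφ'] / [γ_sat z sinβ cosβ]
γ' = 19.8 − 9.81 = 9.99 kN/m³
Numerator = 10.3 + 9.99·3.2·cos²27.4°·tan28.7° = 10.3 + 9.99·3.2·0.7882·0.5475 = 24.095 kPa
Denominator = 19.8·3.2·sin27.4°·cos27.4° = 19.8·3.2·0.4602·0.8878 = 25.887 kPa
FS = 24.095 / 25.887 = 0.931

FS = 0.93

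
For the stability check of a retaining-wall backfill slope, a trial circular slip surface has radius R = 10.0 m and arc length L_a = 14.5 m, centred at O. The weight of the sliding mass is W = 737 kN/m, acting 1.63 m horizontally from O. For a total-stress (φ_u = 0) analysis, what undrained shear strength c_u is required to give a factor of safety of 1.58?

c_u = 13.1 kPa

FS = c_u·L_a·R / (W·d), so c_u = FS·W·d / (L_a·R).
c_u = 1.58·737·1.63 / (14.50·10.0) = 1898.1 / 145.00 = 13.09 kPa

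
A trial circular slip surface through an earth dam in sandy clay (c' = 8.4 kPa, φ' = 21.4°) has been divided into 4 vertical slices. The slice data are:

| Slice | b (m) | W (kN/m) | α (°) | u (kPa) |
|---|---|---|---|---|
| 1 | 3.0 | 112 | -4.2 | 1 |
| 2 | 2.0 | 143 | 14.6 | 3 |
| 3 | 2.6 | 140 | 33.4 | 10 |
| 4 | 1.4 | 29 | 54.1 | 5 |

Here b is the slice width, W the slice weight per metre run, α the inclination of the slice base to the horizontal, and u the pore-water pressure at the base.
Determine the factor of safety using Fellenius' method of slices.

FS = 1.70

Ordinary method of slices: FS = Σ[c'·Δl_i + (W_i cosα_i − u_i·Δl_i)·tanφ'] / Σ W_i sinα_i, with Δl_i = b_i / cosα_i.
Slice 1: Δl = 3.0/cos(-4.2°) = 3.008 m; N'_1 = 112·cos(-4.2°) − 1·3.008 = 108.7; c'Δl = 25.27; W sinα = -8.2
Slice 2: Δl = 2.0/cos14.6° = 2.067 m; N'_2 = 143·cos14.6° − 3·2.067 = 132.2; c'Δl = 17.36; W sinα = 36.0
Slice 3: Δl = 2.6/cos33.4° = 3.114 m; N'_3 = 140·cos33.4° − 10·3.114 = 85.7; c'Δl = 26.16; W sinα = 77.1
Slice 4: Δl = 1.4/cos54.1° = 2.388 m; N'_4 = 29·cos54.1° − 5·2.388 = 5.1; c'Δl = 20.06; W sinα = 23.5
Σc'Δl = 88.8 kN/m; ΣN' = 331.7 kN/m; ΣW sinα = 128.4 kN/m
Resisting = 88.8 + 331.7·tan21.4° = 88.8 + 130.0 = 218.8 kN/m
FS = 218.8 / 128.4 = 1.704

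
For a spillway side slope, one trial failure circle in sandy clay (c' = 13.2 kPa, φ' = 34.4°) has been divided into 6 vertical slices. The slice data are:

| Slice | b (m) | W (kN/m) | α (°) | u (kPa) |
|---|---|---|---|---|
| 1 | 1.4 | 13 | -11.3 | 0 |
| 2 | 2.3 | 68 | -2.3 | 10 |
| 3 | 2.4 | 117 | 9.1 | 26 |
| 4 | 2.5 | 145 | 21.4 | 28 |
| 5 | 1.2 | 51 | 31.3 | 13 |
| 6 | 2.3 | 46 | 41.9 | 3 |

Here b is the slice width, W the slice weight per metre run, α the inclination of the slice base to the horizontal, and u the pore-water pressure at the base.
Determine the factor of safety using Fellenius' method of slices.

Ordinary method of slices: FS = Σ[c'·Δl_i + (W_i cosα_i − u_i·Δl_i)·tanφ'] / Σ W_i sinα_i, with Δl_i = b_i / cosα_i.
Slice 1: Δl = 1.4/cos(-11.3°) = 1.428 m; N'_1 = 13·cos(-11.3°) − 0·1.428 = 12.7; c'Δl = 18.85; W sinα = -2.5
Slice 2: Δl = 2.3/cos(-2.3°) = 2.302 m; N'_2 = 68·cos(-2.3°) − 10·2.302 = 44.9; c'Δl = 30.38; W sinα = -2.7
Slice 3: Δl = 2.4/cos9.1° = 2.431 m; N'_3 = 117·cos9.1° − 26·2.431 = 52.3; c'Δl = 32.08; W sinα = 18.5
Slice 4: Δl = 2.5/cos21.4° = 2.685 m; N'_4 = 145·cos21.4° − 28·2.685 = 59.8; c'Δl = 35.44; W sinα = 52.9
Slice 5: Δl = 1.2/cos31.3° = 1.404 m; N'_5 = 51·cos31.3° − 13·1.404 = 25.3; c'Δl = 18.54; W sinα = 26.5
Slice 6: Δl = 2.3/cos41.9° = 3.090 m; N'_6 = 46·cos41.9° − 3·3.090 = 25.0; c'Δl = 40.79; W sinα = 30.7
Σc'Δl = 176.1 kN/m; ΣN' = 220.1 kN/m; ΣW sinα = 123.4 kN/m
Resisting = 176.1 + 220.1·tan34.4° = 176.1 + 150.7 = 326.8 kN/m
FS = 326.8 / 123.4 = 2.649

FS = 2.65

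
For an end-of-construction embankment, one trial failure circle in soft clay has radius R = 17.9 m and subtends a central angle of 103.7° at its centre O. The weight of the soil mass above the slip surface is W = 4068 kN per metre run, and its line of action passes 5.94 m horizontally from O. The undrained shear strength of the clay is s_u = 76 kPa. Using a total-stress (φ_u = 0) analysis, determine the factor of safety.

Taking moments about the centre O, the resisting moment is provided by the undrained shear strength acting along the arc:
Arc length L_a = R·θ = 17.9·(103.7°·π/180) = 17.9·1.8099 = 32.40 m
M_R = s_u·L_a·R = 76·32.40·17.9 = 44073.3 kN·m/m
M_D = W·d = 4068·5.94 = 24163.9 kN·m/m
FS = M_R / M_D = 44073.3 / 24163.9 = 1.824

FS = 1.82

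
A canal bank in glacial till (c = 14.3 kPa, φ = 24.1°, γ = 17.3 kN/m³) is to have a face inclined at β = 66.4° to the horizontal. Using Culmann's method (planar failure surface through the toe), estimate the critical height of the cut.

H_c = 10.62 m

Culmann's analysis gives the critical failure plane at α_cr = (β + φ)/2 = (66.4 + 24.1)/2 = 45.2°, and the critical height
H_c = (4c/γ) · sinβ cosφ / [1 − cos(β − φ)]
    = (4·14.3/17.3) · sin66.4°·cos24.1° / [1 − cos(42.3°)]
    = 3.306 · 0.9164·0.9128 / [1 − 0.7396]
    = 3.306 · 0.8365 / 0.2604
    = 10.62 m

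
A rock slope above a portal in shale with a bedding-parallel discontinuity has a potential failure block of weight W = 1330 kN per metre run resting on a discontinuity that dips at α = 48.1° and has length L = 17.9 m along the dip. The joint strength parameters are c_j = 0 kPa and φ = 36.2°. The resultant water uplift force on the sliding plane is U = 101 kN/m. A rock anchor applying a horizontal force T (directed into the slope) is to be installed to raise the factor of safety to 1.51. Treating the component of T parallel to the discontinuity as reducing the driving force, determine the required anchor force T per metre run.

T = 591 kN/m

Resolving forces along and normal to the sliding plane, with the horizontal anchor force T adding T·sinα to the effective normal force and T·cosα acting up the plane against the driving force:
FS = [c_jL + (W cosα − U + T sinα) tanφ] / [W sinα − T cosα]
Without the anchor: N' = 787.2 kN/m, driving T_d = 989.9 kN/m, resisting R = 0·17.9 + 787.2·tan36.2° = 576.2 kN/m, FS = 0.58.
Setting FS = 1.51 and solving for T:
1.51·(989.9 − T cos48.1°) = 576.2 + T sin48.1°·tan36.2°
T·(sin48.1°·tan36.2° + 1.51·cos48.1°) = 1.51·989.9 − 576.2
T·(0.7443·0.7319 + 1.51·0.6678) = 1494.8 − 576.2 = 918.6
T·1.5532 = 918.6
T = 591.5 kN/m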